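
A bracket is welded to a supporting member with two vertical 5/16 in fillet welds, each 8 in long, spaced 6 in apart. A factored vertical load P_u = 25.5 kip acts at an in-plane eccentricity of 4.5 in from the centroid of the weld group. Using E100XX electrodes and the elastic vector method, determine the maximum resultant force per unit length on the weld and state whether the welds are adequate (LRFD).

f_max ≈ 3.69 kip/in; adequate

E100XX → F_EXX = 100 ksi.
Total weld length L_w = 16 in. Treat welds as unit-width lines.
Polar moment about centroid: J = 2[d³/12 + d(b/2)²] = 2[8³/12 + 8×3²] = 229.3 in³.
Direct shear f_v = P/L_w = 25.5 / 16 = 1.594 kip/in (vertical).
Torsion M = P·e = 25.5 × 4.5 = 114.75 kip·in.
Critical point at (x, y) = (3, 4) from centroid. f_tx = M·y/J = 2.001 kip/in; f_ty = M·x/J = 1.501 kip/in.
Resultant f_max = √[f_tx² + (f_v + f_ty)²] = √[2.001² + (1.594 + 1.501)²] = 3.686 kip/in.
Capacity per unit length: φr_n = 0.75 × 0.6 × 100 × (0.707 × 0.3125) = 9.942 kip/in.
3.686 ≤ 9.942 → adequate.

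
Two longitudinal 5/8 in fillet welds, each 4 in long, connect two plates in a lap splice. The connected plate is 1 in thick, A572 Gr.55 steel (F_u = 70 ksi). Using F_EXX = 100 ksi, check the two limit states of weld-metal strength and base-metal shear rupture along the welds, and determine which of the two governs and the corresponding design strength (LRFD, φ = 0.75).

φR_n ≈ 159 kips (weld metal governs)

t_e = 0.707 × 0.625 = 0.4419 in; L = 8 in.
Weld metal: φR_n = 0.75 × 0.6 × 100 × 0.4419 × 8 = 159.1 kips.
Base metal (shear rupture): φR_n = 0.75 × 0.6 × 70 × 1 × 8 = 252 kips.
Governing: weld metal.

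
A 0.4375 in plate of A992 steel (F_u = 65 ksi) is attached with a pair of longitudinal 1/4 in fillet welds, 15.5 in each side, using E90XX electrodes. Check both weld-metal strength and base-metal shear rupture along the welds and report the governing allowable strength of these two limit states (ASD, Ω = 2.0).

E90XX → F_EXX = 90 ksi.
t_e = 0.707 × 0.25 = 0.1767 in; L = 31 in.
Weld metal: R_n/Ω = (1/2.0) × 0.6 × 90 × 0.1767 × 31 = 147.9 kip.
Base metal (shear rupture): R_n/Ω = (1/2.0) × 0.6 × 65 × 0.4375 × 31 = 264.5 kip.
Governing: weld metal.

R_n/Ω ≈ 148 kip (weld metal governs)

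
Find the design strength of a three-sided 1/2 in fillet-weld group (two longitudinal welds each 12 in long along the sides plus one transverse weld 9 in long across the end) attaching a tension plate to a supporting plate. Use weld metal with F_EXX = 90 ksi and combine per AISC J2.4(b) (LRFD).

φR_n ≈ 485 kips

t_e = 0.707 × 0.5 = 0.3535 in.
R_nwl = 0.6 × 90 × 0.3535 × 24 = 458.1 kips (longitudinal, 2 welds).
R_nwt = 0.6 × 90 × 0.3535 × 9 = 171.8 kips (transverse, base value).
(i) R_nwl + R_nwt = 629.9 kips; (ii) 0.85 R_nwl + 1.5 R_nwt = 647.1 kips.
R_n = max = 647.1 kips [governs: (ii)]; φR_n = 485.3 kips.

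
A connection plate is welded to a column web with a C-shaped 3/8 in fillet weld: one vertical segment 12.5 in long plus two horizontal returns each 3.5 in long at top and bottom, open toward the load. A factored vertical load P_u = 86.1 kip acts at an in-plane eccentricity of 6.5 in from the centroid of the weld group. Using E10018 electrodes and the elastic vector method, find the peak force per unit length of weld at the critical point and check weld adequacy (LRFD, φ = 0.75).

f_max ≈ 11 kip/in; adequate

E100XX → F_EXX = 100 ksi.
Total weld length L_w = 19.5 in. Treat welds as unit-width lines.
Centroid: x̄ = 2×3.5×1.75 / 19.5 = 0.6282 in from the vertical weld.
Polar moment about centroid: J = I_x + I_y = [12.5³/12 + 2×3.5×6.25²] + [12.5×0.6282² + 2(3.5³/12 + 3.5×1.122²)] = 457.1 in³.
Direct shear f_v = P/L_w = 86.1 / 19.5 = 4.415 kip/in (vertical).
Torsion M = P·e = 86.1 × 6.5 = 559.65 kip·in.
Critical point at (x, y) = (2.872, 6.25) from centroid. f_tx = M·y/J = 7.652 kip/in; f_ty = M·x/J = 3.516 kip/in.
Resultant f_max = √[f_tx² + (f_v + f_ty)²] = √[7.652² + (4.415 + 3.516)²] = 11.02 kip/in.
Capacity per unit length: φr_n = 0.75 × 0.6 × 100 × (0.707 × 0.375) = 11.93 kip/in.
11.02 ≤ 11.93 → adequate.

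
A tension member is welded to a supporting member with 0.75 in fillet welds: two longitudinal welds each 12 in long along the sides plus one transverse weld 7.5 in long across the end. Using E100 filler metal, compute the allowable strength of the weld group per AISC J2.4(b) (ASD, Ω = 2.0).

R_n/Ω ≈ 503 kip

E100XX → F_EXX = 100 ksi.
t_e = 0.707 × 0.75 = 0.5302 in.
R_nwl = 0.6 × 100 × 0.5302 × 24 = 763.6 kip (longitudinal, 2 welds).
R_nwt = 0.6 × 100 × 0.5302 × 7.5 = 238.6 kip (transverse, base value).
(i) R_nwl + R_nwt = 1002 kip; (ii) 0.85 R_nwl + 1.5 R_nwt = 1007 kip.
R_n = max = 1007 kip [governs: (ii)]; R_n/Ω = 503.5 kip.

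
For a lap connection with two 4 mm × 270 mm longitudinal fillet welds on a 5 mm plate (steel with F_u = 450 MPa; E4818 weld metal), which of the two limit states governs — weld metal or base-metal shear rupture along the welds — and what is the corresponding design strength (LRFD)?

φR_n ≈ 330 kN (weld metal governs)

E48XX → F_EXX = 480 MPa.
t_e = 0.707 × 4 = 2.828 mm; L = 540 mm.
Weld metal: φR_n = 0.75 × 0.6 × 480 × 2.828 × 540 × 10⁻³ = 329.9 kN.
Base metal (shear rupture): φR_n = 0.75 × 0.6 × 450 × 5 × 540 × 10⁻³ = 546.8 kN.
Governing: weld metal.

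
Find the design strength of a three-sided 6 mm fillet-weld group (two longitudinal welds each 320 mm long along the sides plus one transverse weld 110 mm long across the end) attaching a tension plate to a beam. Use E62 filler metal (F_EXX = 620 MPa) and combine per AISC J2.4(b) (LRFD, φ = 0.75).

φR_n ≈ 888 kN

t_e = 0.707 × 6 = 4.242 mm.
R_nwl = 0.6 × 620 × 4.242 × 640 × 10⁻³ = 1010 kN (longitudinal, 2 welds).
R_nwt = 0.6 × 620 × 4.242 × 110 × 10⁻³ = 173.6 kN (transverse, base value).
(i) R_nwl + R_nwt = 1184 kN; (ii) 0.85 R_nwl + 1.5 R_nwt = 1119 kN.
R_n = max = 1184 kN [governs: (i)]; φR_n = 887.6 kN.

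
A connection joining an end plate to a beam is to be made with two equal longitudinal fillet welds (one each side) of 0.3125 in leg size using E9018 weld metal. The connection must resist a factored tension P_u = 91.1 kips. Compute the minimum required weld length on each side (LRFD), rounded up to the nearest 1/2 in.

E90XX → F_EXX = 90 ksi.
Throat t_e = 0.707 × 0.3125 = 0.2209 in.
φr_n = 0.75 × 0.6 × 90 × 0.2209 = 8.948 kips/in.
L_req = P_u / φr_n = 91.1 / 8.948 = 10.18 in total.
Per side: 10.18 / 2 = 5.091 in.
Round up → use L = 5.5 in on each side.

L = 5.5 in on each side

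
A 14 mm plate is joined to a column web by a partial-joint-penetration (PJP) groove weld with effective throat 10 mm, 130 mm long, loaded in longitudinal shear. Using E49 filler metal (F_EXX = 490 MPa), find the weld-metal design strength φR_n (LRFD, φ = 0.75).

Effective throat (given) t_e = 10 mm.
A_we = 10 × 130 = 1300 mm².
F_nw = 0.6 F_EXX = 294 MPa.
φR_n = 0.75 × 294 × 1300 × 10⁻³ = 286.6 kN.

φR_n ≈ 287 kN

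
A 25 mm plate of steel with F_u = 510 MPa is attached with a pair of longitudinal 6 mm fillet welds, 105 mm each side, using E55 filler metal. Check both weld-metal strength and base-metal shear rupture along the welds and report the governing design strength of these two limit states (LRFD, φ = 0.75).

E55XX → F_EXX = 550 MPa.
t_e = 0.707 × 6 = 4.242 mm; L = 210 mm.
Weld metal: φR_n = 0.75 × 0.6 × 550 × 4.242 × 210 × 10⁻³ = 220.5 kN.
Base metal (shear rupture): φR_n = 0.75 × 0.6 × 510 × 25 × 210 × 10⁻³ = 1205 kN.
Governing: weld metal.

φR_n ≈ 220 kN (weld metal governs)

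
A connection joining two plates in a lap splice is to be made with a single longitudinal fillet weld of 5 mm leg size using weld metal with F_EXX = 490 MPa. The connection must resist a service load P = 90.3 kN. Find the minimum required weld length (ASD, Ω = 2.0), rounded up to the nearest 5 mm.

Throat t_e = 0.707 × 5 = 3.535 mm.
r_n/Ω = (0.6 × 490 × 3.535) / 2.0 = 519.6 N/mm = 0.5196 kN/mm.
L_req = P / (r_n/Ω) = 90.3 / 0.5196 = 173.8 mm total.
Round up → use L = 175 mm.

L = 175 mm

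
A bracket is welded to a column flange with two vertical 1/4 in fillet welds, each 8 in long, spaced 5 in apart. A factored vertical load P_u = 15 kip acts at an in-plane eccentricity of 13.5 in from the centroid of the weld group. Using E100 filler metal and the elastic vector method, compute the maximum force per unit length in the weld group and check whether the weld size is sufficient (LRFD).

f_max ≈ 5.71 kip/in; adequate

E100XX → F_EXX = 100 ksi.
Total weld length L_w = 16 in. Treat welds as unit-width lines.
Polar moment about centroid: J = 2[d³/12 + d(b/2)²] = 2[8³/12 + 8×2.5²] = 185.3 in³.
Direct shear f_v = P/L_w = 15 / 16 = 0.9375 kip/in (vertical).
Torsion M = P·e = 15 × 13.5 = 202.5 kip·in.
Critical point at (x, y) = (2.5, 4) from centroid. f_tx = M·y/J = 4.371 kip/in; f_ty = M·x/J = 2.732 kip/in.
Resultant f_max = √[f_tx² + (f_v + f_ty)²] = √[4.371² + (0.9375 + 2.732)²] = 5.706 kip/in.
Capacity per unit length: φr_n = 0.75 × 0.6 × 100 × (0.707 × 0.25) = 7.954 kip/in.
5.706 ≤ 7.954 → adequate.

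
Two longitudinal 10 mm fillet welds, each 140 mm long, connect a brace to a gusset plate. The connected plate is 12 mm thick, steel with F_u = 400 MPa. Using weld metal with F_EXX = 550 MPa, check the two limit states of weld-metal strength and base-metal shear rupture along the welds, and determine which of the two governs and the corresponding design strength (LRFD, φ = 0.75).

t_e = 0.707 × 10 = 7.07 mm; L = 280 mm.
Weld metal: φR_n = 0.75 × 0.6 × 550 × 7.07 × 280 × 10⁻³ = 490 kN.
Base metal (shear rupture): φR_n = 0.75 × 0.6 × 400 × 12 × 280 × 10⁻³ = 604.8 kN.
Governing: weld metal.

φR_n ≈ 490 kN (weld metal governs)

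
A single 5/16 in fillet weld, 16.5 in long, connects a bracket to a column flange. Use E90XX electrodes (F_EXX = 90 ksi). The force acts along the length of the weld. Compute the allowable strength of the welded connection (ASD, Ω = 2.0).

R_n/Ω ≈ 98.4 kip

Effective throat t_e = 0.707 × 0.3125 = 0.2209 in.
Total length L = 16.5 in; A_we = 0.2209 × 16.5 = 3.645 in².
F_nw = 0.6 F_EXX = 0.6 × 90 = 54 ksi.
R_n = 54 × 3.645 = 196.9 kip; R_n/Ω = 196.9/2.0 = 98.43 kip.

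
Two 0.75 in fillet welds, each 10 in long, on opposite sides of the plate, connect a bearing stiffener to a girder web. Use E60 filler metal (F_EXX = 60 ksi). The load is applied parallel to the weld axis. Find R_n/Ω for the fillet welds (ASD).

R_n/Ω ≈ 191 kip

Effective throat t_e = 0.707 × 0.75 = 0.5302 in.
Total length L = 20 in; A_we = 0.5302 × 20 = 10.61 in².
F_nw = 0.6 F_EXX = 0.6 × 60 = 36 ksi.
R_n = 36 × 10.61 = 381.8 kip; R_n/Ω = 381.8/2.0 = 190.9 kip.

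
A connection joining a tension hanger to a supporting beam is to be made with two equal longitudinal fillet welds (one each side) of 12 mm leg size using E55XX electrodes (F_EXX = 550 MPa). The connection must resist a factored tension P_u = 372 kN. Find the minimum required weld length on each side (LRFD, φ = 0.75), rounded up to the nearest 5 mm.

Throat t_e = 0.707 × 12 = 8.484 mm.
φr_n = 0.75 × 0.6 × 550 × 8.484 × 10⁻³ = 2.1 kN/mm.
L_req = P_u / φr_n = 372 / 2.1 = 177.2 mm total.
Per side: 177.2 / 2 = 88.58 mm.
Round up → use L = 90 mm on each side.

L = 90 mm on each side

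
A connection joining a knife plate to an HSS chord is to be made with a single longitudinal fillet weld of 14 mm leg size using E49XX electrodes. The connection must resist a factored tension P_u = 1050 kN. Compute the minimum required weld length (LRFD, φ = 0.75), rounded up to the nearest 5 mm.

L = 485 mm

E49XX → F_EXX = 490 MPa.
Throat t_e = 0.707 × 14 = 9.898 mm.
φr_n = 0.75 × 0.6 × 490 × 9.898 × 10⁻³ = 2.183 kN/mm.
L_req = P_u / φr_n = 1050 / 2.183 = 481.1 mm total.
Round up → use L = 485 mm.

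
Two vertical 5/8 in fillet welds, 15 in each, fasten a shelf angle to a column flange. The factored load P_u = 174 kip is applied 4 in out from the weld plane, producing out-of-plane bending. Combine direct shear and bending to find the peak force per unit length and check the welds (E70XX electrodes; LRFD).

E70XX → F_EXX = 70 ksi.
L_w = 2 × 15 = 30 in; section modulus (unit throat) S = 2 × L²/6 = 75 in².
Direct shear f_v = P/L_w = 174/30 = 5.8 kip/in.
Moment M = P × e = 174 × 4 = 696 kip·in; bending f_b = M/S = 9.28 kip/in.
f_max = √(f_v² + f_b²) = √(5.8² + 9.28²) = 10.94 kip/in.
φr_n = 0.75 × 0.6 × 70 × (0.707 × 0.625) = 13.92 kip/in → adequate.

f_max ≈ 10.9 kip/in; adequate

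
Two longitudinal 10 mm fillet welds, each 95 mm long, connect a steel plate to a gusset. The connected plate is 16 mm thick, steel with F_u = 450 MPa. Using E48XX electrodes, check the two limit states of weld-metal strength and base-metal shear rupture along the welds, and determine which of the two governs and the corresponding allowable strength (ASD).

E48XX → F_EXX = 480 MPa.
t_e = 0.707 × 10 = 7.07 mm; L = 190 mm.
Weld metal: R_n/Ω = (1/2.0) × 0.6 × 480 × 7.07 × 190 × 10⁻³ = 193.4 kN.
Base metal (shear rupture): R_n/Ω = (1/2.0) × 0.6 × 450 × 16 × 190 × 10⁻³ = 410.4 kN.
Governing: weld metal.

R_n/Ω ≈ 193 kN (weld metal governs)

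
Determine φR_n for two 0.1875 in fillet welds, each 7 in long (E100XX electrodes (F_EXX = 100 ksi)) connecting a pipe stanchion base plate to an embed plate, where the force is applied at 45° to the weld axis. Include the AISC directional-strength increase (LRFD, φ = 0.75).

φR_n ≈ 108 kip

t_e = 0.707 × 0.1875 = 0.1326 in; A_we = 0.1326 × 14 = 1.856 in².
Directional factor: 1.0 + 0.5 sin^1.5(45°) = 1.297.
F_nw = 0.6 × 100 × 1.297 = 77.84 ksi.
φR_n = 0.75 × 77.84 × 1.856 = 108.3 kip.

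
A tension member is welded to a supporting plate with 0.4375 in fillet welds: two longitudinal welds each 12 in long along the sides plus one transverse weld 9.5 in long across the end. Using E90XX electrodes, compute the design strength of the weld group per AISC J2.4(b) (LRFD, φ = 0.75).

φR_n ≈ 434 kip

E90XX → F_EXX = 90 ksi.
t_e = 0.707 × 0.4375 = 0.3093 in.
R_nwl = 0.6 × 90 × 0.3093 × 24 = 400.9 kip (longitudinal, 2 welds).
R_nwt = 0.6 × 90 × 0.3093 × 9.5 = 158.7 kip (transverse, base value).
(i) R_nwl + R_nwt = 559.5 kip; (ii) 0.85 R_nwl + 1.5 R_nwt = 578.8 kip.
R_n = max = 578.8 kip [governs: (ii)]; φR_n = 434.1 kip.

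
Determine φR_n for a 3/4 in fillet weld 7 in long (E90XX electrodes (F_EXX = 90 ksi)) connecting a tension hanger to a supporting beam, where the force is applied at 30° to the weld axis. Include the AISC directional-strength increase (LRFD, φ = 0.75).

φR_n ≈ 177 kip

t_e = 0.707 × 0.75 = 0.5302 in; A_we = 0.5302 × 7 = 3.712 in².
Directional factor: 1.0 + 0.5 sin^1.5(30°) = 1.177.
F_nw = 0.6 × 90 × 1.177 = 63.55 ksi.
φR_n = 0.75 × 63.55 × 3.712 = 176.9 kip.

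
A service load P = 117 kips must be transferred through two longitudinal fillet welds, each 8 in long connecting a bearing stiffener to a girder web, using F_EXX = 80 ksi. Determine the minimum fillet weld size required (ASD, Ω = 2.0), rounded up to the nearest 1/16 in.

w = 7/16 in

Total weld length L = 16 in.
Required throat t_e = P × Ω / (0.6 F_EXX × L) = 117 × 2.0 / (0.6 × 80 × 16) = 0.3047 in.
Required leg w = t_e / 0.707 = 0.431 in → use 7/16 in.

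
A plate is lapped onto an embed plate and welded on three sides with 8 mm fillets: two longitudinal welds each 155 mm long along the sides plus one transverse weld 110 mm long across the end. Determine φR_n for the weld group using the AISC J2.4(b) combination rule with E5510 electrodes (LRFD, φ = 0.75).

E55XX → F_EXX = 550 MPa.
t_e = 0.707 × 8 = 5.656 mm.
R_nwl = 0.6 × 550 × 5.656 × 310 × 10⁻³ = 578.6 kN (longitudinal, 2 welds).
R_nwt = 0.6 × 550 × 5.656 × 110 × 10⁻³ = 205.3 kN (transverse, base value).
(i) R_nwl + R_nwt = 783.9 kN; (ii) 0.85 R_nwl + 1.5 R_nwt = 799.8 kN.
R_n = max = 799.8 kN [governs: (ii)]; φR_n = 599.8 kN.

φR_n ≈ 600 kN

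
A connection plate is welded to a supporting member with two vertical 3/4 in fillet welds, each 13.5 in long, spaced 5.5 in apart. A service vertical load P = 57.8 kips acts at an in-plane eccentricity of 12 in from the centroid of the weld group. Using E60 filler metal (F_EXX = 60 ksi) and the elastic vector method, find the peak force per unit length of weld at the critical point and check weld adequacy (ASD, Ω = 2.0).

Total weld length L_w = 27 in. Treat welds as unit-width lines.
Polar moment about centroid: J = 2[d³/12 + d(b/2)²] = 2[13.5³/12 + 13.5×2.75²] = 614.2 in³.
Direct shear f_v = P/L_w = 57.8 / 27 = 2.141 kip/in (vertical).
Torsion M = P·e = 57.8 × 12 = 693.6 kip·in.
Critical point at (x, y) = (2.75, 6.75) from centroid. f_tx = M·y/J = 7.622 kip/in; f_ty = M·x/J = 3.105 kip/in.
Resultant f_max = √[f_tx² + (f_v + f_ty)²] = √[7.622² + (2.141 + 3.105)²] = 9.253 kip/in.
Capacity per unit length: r_n/Ω = (1/2.0) × 0.6 × 60 × (0.707 × 0.75) = 9.544 kip/in.
9.253 ≤ 9.544 → adequate.

f_max ≈ 9.25 kip/in; adequate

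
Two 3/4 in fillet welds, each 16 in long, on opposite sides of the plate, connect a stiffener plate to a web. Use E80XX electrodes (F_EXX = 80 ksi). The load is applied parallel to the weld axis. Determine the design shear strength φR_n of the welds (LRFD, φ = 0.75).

φR_n ≈ 611 kip

Effective throat t_e = 0.707 × 0.75 = 0.5302 in.
Total length L = 32 in; A_we = 0.5302 × 32 = 16.97 in².
F_nw = 0.6 F_EXX = 0.6 × 80 = 48 ksi.
φR_n = 0.75 × 48 × 16.97 = 610.8 kip.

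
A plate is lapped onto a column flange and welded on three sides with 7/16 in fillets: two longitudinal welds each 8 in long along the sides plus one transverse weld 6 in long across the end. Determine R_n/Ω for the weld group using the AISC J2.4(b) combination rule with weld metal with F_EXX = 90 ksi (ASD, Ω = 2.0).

R_n/Ω ≈ 189 kips

t_e = 0.707 × 0.4375 = 0.3093 in.
R_nwl = 0.6 × 90 × 0.3093 × 16 = 267.2 kips (longitudinal, 2 welds).
R_nwt = 0.6 × 90 × 0.3093 × 6 = 100.2 kips (transverse, base value).
(i) R_nwl + R_nwt = 367.5 kips; (ii) 0.85 R_nwl + 1.5 R_nwt = 377.5 kips.
R_n = max = 377.5 kips [governs: (ii)]; R_n/Ω = 188.7 kips.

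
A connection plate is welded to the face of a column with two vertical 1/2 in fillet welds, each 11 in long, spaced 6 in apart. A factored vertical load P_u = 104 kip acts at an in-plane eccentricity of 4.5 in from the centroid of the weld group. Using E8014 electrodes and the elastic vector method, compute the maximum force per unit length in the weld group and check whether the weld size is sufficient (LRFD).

E80XX → F_EXX = 80 ksi.
Total weld length L_w = 22 in. Treat welds as unit-width lines.
Polar moment about centroid: J = 2[d³/12 + d(b/2)²] = 2[11³/12 + 11×3²] = 419.8 in³.
Direct shear f_v = P/L_w = 104 / 22 = 4.727 kip/in (vertical).
Torsion M = P·e = 104 × 4.5 = 468 kip·in.
Critical point at (x, y) = (3, 5.5) from centroid. f_tx = M·y/J = 6.131 kip/in; f_ty = M·x/J = 3.344 kip/in.
Resultant f_max = √[f_tx² + (f_v + f_ty)²] = √[6.131² + (4.727 + 3.344)²] = 10.14 kip/in.
Capacity per unit length: φr_n = 0.75 × 0.6 × 80 × (0.707 × 0.5) = 12.73 kip/in.
10.14 ≤ 12.73 → adequate.

f_max ≈ 10.1 kip/in; adequate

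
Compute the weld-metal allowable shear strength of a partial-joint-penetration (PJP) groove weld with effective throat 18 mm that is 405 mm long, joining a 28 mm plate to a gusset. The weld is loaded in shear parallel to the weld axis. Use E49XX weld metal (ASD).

E49XX → F_EXX = 490 MPa.
Effective throat (given) t_e = 18 mm.
A_we = 18 × 405 = 7290 mm².
F_nw = 0.6 F_EXX = 294 MPa.
R_n/Ω = (294 × 7290) / 2.0 × 10⁻³ = 1072 kN.

R_n/Ω ≈ 1070 kN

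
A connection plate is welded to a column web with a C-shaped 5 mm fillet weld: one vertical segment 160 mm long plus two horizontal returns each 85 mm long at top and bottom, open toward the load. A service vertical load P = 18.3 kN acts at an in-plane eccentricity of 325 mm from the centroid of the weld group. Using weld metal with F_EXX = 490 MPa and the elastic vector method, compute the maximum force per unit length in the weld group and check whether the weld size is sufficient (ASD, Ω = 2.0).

f_max ≈ 397 N/mm; adequate

Total weld length L_w = 330 mm. Treat welds as unit-width lines.
Centroid: x̄ = 2×85×42.5 / 330 = 21.89 mm from the vertical weld.
Polar moment about centroid: J = I_x + I_y = [160³/12 + 2×85×80²] + [160×21.89² + 2(85³/12 + 85×20.61²)] = 1681000 mm³.
Direct shear f_v = P/L_w = 18.3×10³ / 330 = 55.45 N/mm (vertical).
Torsion M = P·e = 18.3×10³ × 325 = 5947500 N·mm.
Critical point at (x, y) = (63.11, 80) from centroid. f_tx = M·y/J = 283.1 N/mm; f_ty = M·x/J = 223.3 N/mm.
Resultant f_max = √[f_tx² + (f_v + f_ty)²] = √[283.1² + (55.45 + 223.3)²] = 397.3 N/mm.
Capacity per unit length: r_n/Ω = (1/2.0) × 0.6 × 490 × (0.707 × 5) = 519.6 N/mm.
397.3 ≤ 519.6 → adequate.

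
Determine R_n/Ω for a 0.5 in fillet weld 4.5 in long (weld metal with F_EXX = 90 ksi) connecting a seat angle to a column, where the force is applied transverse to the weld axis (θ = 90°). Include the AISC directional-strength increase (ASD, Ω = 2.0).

t_e = 0.707 × 0.5 = 0.3535 in; A_we = 0.3535 × 4.5 = 1.591 in².
Directional factor: 1.0 + 0.5 sin^1.5(90°) = 1.5.
F_nw = 0.6 × 90 × 1.5 = 81 ksi.
R_n/Ω = (81 × 1.591) / 2.0 = 64.43 kip.

R_n/Ω ≈ 64.4 kip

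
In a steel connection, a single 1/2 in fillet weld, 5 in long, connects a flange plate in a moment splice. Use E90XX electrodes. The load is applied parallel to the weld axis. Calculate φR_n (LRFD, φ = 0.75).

φR_n ≈ 71.6 kips

E90XX → F_EXX = 90 ksi.
Effective throat t_e = 0.707 × 0.5 = 0.3535 in.
Total length L = 5 in; A_we = 0.3535 × 5 = 1.767 in².
F_nw = 0.6 F_EXX = 0.6 × 90 = 54 ksi.
φR_n = 0.75 × 54 × 1.767 = 71.58 kips.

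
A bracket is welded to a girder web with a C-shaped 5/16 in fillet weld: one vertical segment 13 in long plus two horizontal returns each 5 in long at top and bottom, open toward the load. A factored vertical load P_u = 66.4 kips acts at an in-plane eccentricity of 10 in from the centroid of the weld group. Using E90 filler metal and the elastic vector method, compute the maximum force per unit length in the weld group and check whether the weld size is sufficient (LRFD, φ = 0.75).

f_max ≈ 9.43 kip/in; NOT adequate

E90XX → F_EXX = 90 ksi.
Total weld length L_w = 23 in. Treat welds as unit-width lines.
Centroid: x̄ = 2×5×2.5 / 23 = 1.087 in from the vertical weld.
Polar moment about centroid: J = I_x + I_y = [13³/12 + 2×5×6.5²] + [13×1.087² + 2(5³/12 + 5×1.413²)] = 661.7 in³.
Direct shear f_v = P/L_w = 66.4 / 23 = 2.887 kip/in (vertical).
Torsion M = P·e = 66.4 × 10 = 664 kip·in.
Critical point at (x, y) = (3.913, 6.5) from centroid. f_tx = M·y/J = 6.522 kip/in; f_ty = M·x/J = 3.926 kip/in.
Resultant f_max = √[f_tx² + (f_v + f_ty)²] = √[6.522² + (2.887 + 3.926)²] = 9.432 kip/in.
Capacity per unit length: φr_n = 0.75 × 0.6 × 90 × (0.707 × 0.3125) = 8.948 kip/in.
9.432 > 8.948 → NOT adequate.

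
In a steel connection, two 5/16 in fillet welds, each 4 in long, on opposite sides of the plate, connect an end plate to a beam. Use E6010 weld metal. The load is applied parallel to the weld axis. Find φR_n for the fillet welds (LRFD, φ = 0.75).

E60XX → F_EXX = 60 ksi.
Effective throat t_e = 0.707 × 0.3125 = 0.2209 in.
Total length L = 8 in; A_we = 0.2209 × 8 = 1.767 in².
F_nw = 0.6 F_EXX = 0.6 × 60 = 36 ksi.
φR_n = 0.75 × 36 × 1.767 = 47.72 kip.

φR_n ≈ 47.7 kip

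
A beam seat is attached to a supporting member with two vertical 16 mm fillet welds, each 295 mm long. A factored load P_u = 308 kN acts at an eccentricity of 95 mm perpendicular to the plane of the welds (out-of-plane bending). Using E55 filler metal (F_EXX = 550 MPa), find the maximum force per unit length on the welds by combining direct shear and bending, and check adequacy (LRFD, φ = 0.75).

f_max ≈ 1140 N/mm; adequate

L_w = 2 × 295 = 590 mm; section modulus (unit throat) S = 2 × L²/6 = 29010 mm².
Direct shear f_v = P/L_w = 308×10³/590 = 522 N/mm.
Moment M = P × e = 308×10³ × 95 = 29260000 N·mm; bending f_b = M/S = 1009 N/mm.
f_max = √(f_v² + f_b²) = √(522² + 1009²) = 1136 N/mm.
φr_n = 0.75 × 0.6 × 550 × (0.707 × 16) = 2800 N/mm → adequate.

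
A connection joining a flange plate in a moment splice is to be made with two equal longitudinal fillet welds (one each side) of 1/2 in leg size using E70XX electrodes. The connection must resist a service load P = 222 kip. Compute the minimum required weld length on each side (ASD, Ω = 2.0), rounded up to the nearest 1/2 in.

L = 15 in on each side

E70XX → F_EXX = 70 ksi.
Throat t_e = 0.707 × 0.5 = 0.3535 in.
r_n/Ω = (0.6 × 70 × 0.3535) / 2.0 = 7.423 kip/in.
L_req = P / (r_n/Ω) = 222 / 7.423 = 29.91 in total.
Per side: 29.91 / 2 = 14.95 in.
Round up → use L = 15 in on each side.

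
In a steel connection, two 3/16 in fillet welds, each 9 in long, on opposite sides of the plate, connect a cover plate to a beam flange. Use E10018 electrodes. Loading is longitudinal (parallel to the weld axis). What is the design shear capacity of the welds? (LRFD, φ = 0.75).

φR_n ≈ 107 kip

E100XX → F_EXX = 100 ksi.
Effective throat t_e = 0.707 × 0.1875 = 0.1326 in.
Total length L = 18 in; A_we = 0.1326 × 18 = 2.386 in².
F_nw = 0.6 F_EXX = 0.6 × 100 = 60 ksi.
φR_n = 0.75 × 60 × 2.386 = 107.4 kip.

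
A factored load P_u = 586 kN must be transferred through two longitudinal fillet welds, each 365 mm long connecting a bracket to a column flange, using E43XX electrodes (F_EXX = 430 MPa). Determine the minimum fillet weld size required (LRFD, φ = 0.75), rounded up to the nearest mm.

Total weld length L = 730 mm.
Required throat t_e = P_u / (φ × 0.6 F_EXX × L) = 586 / (0.75 × 0.6 × 430 × 730 × 10⁻³) = 4.149 mm.
Required leg w = t_e / 0.707 = 5.868 mm → use 6 mm.

w = 6 mm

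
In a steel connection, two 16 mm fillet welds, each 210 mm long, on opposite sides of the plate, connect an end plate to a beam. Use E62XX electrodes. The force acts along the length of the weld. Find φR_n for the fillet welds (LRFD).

φR_n ≈ 1330 kN

E62XX → F_EXX = 620 MPa.
Effective throat t_e = 0.707 × 16 = 11.31 mm.
Total length L = 420 mm; A_we = 11.31 × 420 = 4751 mm².
F_nw = 0.6 F_EXX = 0.6 × 620 = 372 MPa.
φR_n = 0.75 × 372 × 4751 × 10⁻³ = 1326 kN.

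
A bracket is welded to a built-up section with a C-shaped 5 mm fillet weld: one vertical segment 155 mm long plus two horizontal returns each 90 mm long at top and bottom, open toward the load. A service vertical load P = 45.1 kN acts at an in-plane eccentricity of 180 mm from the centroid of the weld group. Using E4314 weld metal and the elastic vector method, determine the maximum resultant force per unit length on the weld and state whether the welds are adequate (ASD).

f_max ≈ 587 N/mm; NOT adequate

E43XX → F_EXX = 430 MPa.
Total weld length L_w = 335 mm. Treat welds as unit-width lines.
Centroid: x̄ = 2×90×45 / 335 = 24.18 mm from the vertical weld.
Polar moment about centroid: J = I_x + I_y = [155³/12 + 2×90×77.5²] + [155×24.18² + 2(90³/12 + 90×20.82²)] = 1682000 mm³.
Direct shear f_v = P/L_w = 45.1×10³ / 335 = 134.6 N/mm (vertical).
Torsion M = P·e = 45.1×10³ × 180 = 8118000 N·mm.
Critical point at (x, y) = (65.82, 77.5) from centroid. f_tx = M·y/J = 374.1 N/mm; f_ty = M·x/J = 317.8 N/mm.
Resultant f_max = √[f_tx² + (f_v + f_ty)²] = √[374.1² + (134.6 + 317.8)²] = 587 N/mm.
Capacity per unit length: r_n/Ω = (1/2.0) × 0.6 × 430 × (0.707 × 5) = 456 N/mm.
587 > 456 → NOT adequate.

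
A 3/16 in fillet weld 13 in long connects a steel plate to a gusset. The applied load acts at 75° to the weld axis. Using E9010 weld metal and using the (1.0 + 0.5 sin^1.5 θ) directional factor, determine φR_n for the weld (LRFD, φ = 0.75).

E90XX → F_EXX = 90 ksi.
t_e = 0.707 × 0.1875 = 0.1326 in; A_we = 0.1326 × 13 = 1.723 in².
Directional factor: 1.0 + 0.5 sin^1.5(75°) = 1.475.
F_nw = 0.6 × 90 × 1.475 = 79.63 ksi.
φR_n = 0.75 × 79.63 × 1.723 = 102.9 kips.

φR_n ≈ 103 kips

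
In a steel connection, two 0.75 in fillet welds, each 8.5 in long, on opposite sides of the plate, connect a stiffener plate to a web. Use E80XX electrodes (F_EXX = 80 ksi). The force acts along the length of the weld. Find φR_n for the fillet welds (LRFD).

φR_n ≈ 325 kips

Effective throat t_e = 0.707 × 0.75 = 0.5302 in.
Total length L = 17 in; A_we = 0.5302 × 17 = 9.014 in².
F_nw = 0.6 F_EXX = 0.6 × 80 = 48 ksi.
φR_n = 0.75 × 48 × 9.014 = 324.5 kips.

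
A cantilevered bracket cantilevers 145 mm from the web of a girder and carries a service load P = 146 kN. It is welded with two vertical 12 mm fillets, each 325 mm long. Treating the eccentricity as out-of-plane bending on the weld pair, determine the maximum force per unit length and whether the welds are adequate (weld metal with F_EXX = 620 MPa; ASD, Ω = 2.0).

L_w = 2 × 325 = 650 mm; section modulus (unit throat) S = 2 × L²/6 = 35210 mm².
Direct shear f_v = P/L_w = 146×10³/650 = 224.6 N/mm.
Moment M = P × e = 146×10³ × 145 = 21170000 N·mm; bending f_b = M/S = 601.3 N/mm.
f_max = √(f_v² + f_b²) = √(224.6² + 601.3²) = 641.9 N/mm.
r_n/Ω = (1/2.0) × 0.6 × 620 × (0.707 × 12) = 1578 N/mm → adequate.

f_max ≈ 642 N/mm; adequate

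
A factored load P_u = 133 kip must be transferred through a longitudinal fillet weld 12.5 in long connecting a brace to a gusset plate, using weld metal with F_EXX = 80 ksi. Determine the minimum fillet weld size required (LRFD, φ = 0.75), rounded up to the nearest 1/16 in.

Total weld length L = 12.5 in.
Required throat t_e = P_u / (φ × 0.6 F_EXX × L) = 133 / (0.75 × 0.6 × 80 × 12.5) = 0.2956 in.
Required leg w = t_e / 0.707 = 0.418 in → use 7/16 in.

w = 7/16 in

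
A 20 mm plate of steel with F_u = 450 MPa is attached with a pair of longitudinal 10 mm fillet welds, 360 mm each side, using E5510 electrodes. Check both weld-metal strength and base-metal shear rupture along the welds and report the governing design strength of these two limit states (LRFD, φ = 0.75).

φR_n ≈ 1260 kN (weld metal governs)

E55XX → F_EXX = 550 MPa.
t_e = 0.707 × 10 = 7.07 mm; L = 720 mm.
Weld metal: φR_n = 0.75 × 0.6 × 550 × 7.07 × 720 × 10⁻³ = 1260 kN.
Base metal (shear rupture): φR_n = 0.75 × 0.6 × 450 × 20 × 720 × 10⁻³ = 2916 kN.
Governing: weld metal.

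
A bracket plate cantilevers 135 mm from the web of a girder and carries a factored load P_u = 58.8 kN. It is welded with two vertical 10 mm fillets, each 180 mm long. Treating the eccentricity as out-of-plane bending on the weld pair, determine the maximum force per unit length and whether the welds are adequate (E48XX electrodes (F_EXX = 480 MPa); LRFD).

L_w = 2 × 180 = 360 mm; section modulus (unit throat) S = 2 × L²/6 = 10800 mm².
Direct shear f_v = P/L_w = 58.8×10³/360 = 163.3 N/mm.
Moment M = P × e = 58.8×10³ × 135 = 7938000 N·mm; bending f_b = M/S = 735 N/mm.
f_max = √(f_v² + f_b²) = √(163.3² + 735²) = 752.9 N/mm.
φr_n = 0.75 × 0.6 × 480 × (0.707 × 10) = 1527 N/mm → adequate.

f_max ≈ 753 N/mm; adequate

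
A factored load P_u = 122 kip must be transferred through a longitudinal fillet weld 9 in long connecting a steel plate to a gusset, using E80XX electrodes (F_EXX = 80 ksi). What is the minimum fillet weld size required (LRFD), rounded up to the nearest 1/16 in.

w = 9/16 in

Total weld length L = 9 in.
Required throat t_e = P_u / (φ × 0.6 F_EXX × L) = 122 / (0.75 × 0.6 × 80 × 9) = 0.3765 in.
Required leg w = t_e / 0.707 = 0.5326 in → use 9/16 in.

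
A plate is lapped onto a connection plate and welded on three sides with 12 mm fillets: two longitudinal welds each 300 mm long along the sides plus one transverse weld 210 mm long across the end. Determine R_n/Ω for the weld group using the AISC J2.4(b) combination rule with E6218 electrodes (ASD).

E62XX → F_EXX = 620 MPa.
t_e = 0.707 × 12 = 8.484 mm.
R_nwl = 0.6 × 620 × 8.484 × 600 × 10⁻³ = 1894 kN (longitudinal, 2 welds).
R_nwt = 0.6 × 620 × 8.484 × 210 × 10⁻³ = 662.8 kN (transverse, base value).
(i) R_nwl + R_nwt = 2556 kN; (ii) 0.85 R_nwl + 1.5 R_nwt = 2604 kN.
R_n = max = 2604 kN [governs: (ii)]; R_n/Ω = 1302 kN.

R_n/Ω ≈ 1300 kN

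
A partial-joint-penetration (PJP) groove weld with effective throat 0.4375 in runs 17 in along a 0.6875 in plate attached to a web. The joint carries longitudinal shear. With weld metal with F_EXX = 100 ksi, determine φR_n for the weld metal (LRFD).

φR_n ≈ 335 kip

Effective throat (given) t_e = 0.4375 in.
A_we = 0.4375 × 17 = 7.438 in².
F_nw = 0.6 F_EXX = 60 ksi.
φR_n = 0.75 × 60 × 7.438 = 334.7 kip.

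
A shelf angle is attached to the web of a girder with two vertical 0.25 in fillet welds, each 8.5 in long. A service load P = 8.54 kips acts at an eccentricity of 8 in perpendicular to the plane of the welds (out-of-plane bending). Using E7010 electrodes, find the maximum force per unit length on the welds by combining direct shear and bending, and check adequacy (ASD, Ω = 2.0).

f_max ≈ 2.88 kip/in; adequate

E70XX → F_EXX = 70 ksi.
L_w = 2 × 8.5 = 17 in; section modulus (unit throat) S = 2 × L²/6 = 24.08 in².
Direct shear f_v = P/L_w = 8.54/17 = 0.5024 kip/in.
Moment M = P × e = 8.54 × 8 = 68.32 kip·in; bending f_b = M/S = 2.837 kip/in.
f_max = √(f_v² + f_b²) = √(0.5024² + 2.837²) = 2.881 kip/in.
r_n/Ω = (1/2.0) × 0.6 × 70 × (0.707 × 0.25) = 3.712 kip/in → adequate.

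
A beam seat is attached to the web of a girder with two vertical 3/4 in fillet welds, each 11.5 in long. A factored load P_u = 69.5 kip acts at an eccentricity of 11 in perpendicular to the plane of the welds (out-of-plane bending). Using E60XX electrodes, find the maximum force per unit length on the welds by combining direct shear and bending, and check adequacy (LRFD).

E60XX → F_EXX = 60 ksi.
L_w = 2 × 11.5 = 23 in; section modulus (unit throat) S = 2 × L²/6 = 44.08 in².
Direct shear f_v = P/L_w = 69.5/23 = 3.022 kip/in.
Moment M = P × e = 69.5 × 11 = 764.5 kip·in; bending f_b = M/S = 17.34 kip/in.
f_max = √(f_v² + f_b²) = √(3.022² + 17.34²) = 17.6 kip/in.
φr_n = 0.75 × 0.6 × 60 × (0.707 × 0.75) = 14.32 kip/in → NOT adequate.

f_max ≈ 17.6 kip/in; NOT adequate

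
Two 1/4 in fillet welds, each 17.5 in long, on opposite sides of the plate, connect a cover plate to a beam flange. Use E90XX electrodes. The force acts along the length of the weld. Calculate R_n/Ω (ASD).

E90XX → F_EXX = 90 ksi.
Effective throat t_e = 0.707 × 0.25 = 0.1767 in.
Total length L = 35 in; A_we = 0.1767 × 35 = 6.186 in².
F_nw = 0.6 F_EXX = 0.6 × 90 = 54 ksi.
R_n = 54 × 6.186 = 334.1 kip; R_n/Ω = 334.1/2.0 = 167 kip.

R_n/Ω ≈ 167 kip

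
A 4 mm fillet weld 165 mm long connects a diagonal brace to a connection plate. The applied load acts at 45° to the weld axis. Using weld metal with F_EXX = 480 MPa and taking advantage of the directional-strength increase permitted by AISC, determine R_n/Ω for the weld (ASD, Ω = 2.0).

R_n/Ω ≈ 87.2 kN

t_e = 0.707 × 4 = 2.828 mm; A_we = 2.828 × 165 = 466.6 mm².
Directional factor: 1.0 + 0.5 sin^1.5(45°) = 1.297.
F_nw = 0.6 × 480 × 1.297 = 373.6 MPa.
R_n/Ω = (373.6 × 466.6) / 2.0 × 10⁻³ = 87.17 kN.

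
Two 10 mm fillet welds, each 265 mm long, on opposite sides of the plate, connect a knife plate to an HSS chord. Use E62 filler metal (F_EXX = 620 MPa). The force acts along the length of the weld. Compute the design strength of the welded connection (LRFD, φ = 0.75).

Effective throat t_e = 0.707 × 10 = 7.07 mm.
Total length L = 530 mm; A_we = 7.07 × 530 = 3747 mm².
F_nw = 0.6 F_EXX = 0.6 × 620 = 372 MPa.
φR_n = 0.75 × 372 × 3747 × 10⁻³ = 1045 kN.

φR_n ≈ 1050 kN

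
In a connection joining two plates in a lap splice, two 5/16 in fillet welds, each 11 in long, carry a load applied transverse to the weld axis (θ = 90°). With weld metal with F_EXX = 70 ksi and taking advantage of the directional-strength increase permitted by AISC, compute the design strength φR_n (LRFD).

φR_n ≈ 230 kips

t_e = 0.707 × 0.3125 = 0.2209 in; A_we = 0.2209 × 22 = 4.861 in².
Directional factor: 1.0 + 0.5 sin^1.5(90°) = 1.5.
F_nw = 0.6 × 70 × 1.5 = 63 ksi.
φR_n = 0.75 × 63 × 4.861 = 229.7 kips.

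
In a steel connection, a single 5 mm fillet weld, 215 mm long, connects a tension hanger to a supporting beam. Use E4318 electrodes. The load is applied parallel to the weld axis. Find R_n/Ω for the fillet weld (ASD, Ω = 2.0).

E43XX → F_EXX = 430 MPa.
Effective throat t_e = 0.707 × 5 = 3.535 mm.
Total length L = 215 mm; A_we = 3.535 × 215 = 760 mm².
F_nw = 0.6 F_EXX = 0.6 × 430 = 258 MPa.
R_n = 258 × 760 × 10⁻³ = 196.1 kN; R_n/Ω = 196.1/2.0 = 98.04 kN.

R_n/Ω ≈ 98 kN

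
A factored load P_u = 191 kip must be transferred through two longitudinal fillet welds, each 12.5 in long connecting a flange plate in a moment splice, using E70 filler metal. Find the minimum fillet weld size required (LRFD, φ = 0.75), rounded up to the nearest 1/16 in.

w = 3/8 in

E70XX → F_EXX = 70 ksi.
Total weld length L = 25 in.
Required throat t_e = P_u / (φ × 0.6 F_EXX × L) = 191 / (0.75 × 0.6 × 70 × 25) = 0.2425 in.
Required leg w = t_e / 0.707 = 0.3431 in → use 3/8 in.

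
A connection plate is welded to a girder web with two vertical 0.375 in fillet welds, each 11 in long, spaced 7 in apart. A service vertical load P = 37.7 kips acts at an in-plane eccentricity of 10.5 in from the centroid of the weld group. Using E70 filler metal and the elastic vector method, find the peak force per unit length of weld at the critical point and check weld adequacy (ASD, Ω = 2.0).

f_max ≈ 6.34 kip/in; NOT adequate

E70XX → F_EXX = 70 ksi.
Total weld length L_w = 22 in. Treat welds as unit-width lines.
Polar moment about centroid: J = 2[d³/12 + d(b/2)²] = 2[11³/12 + 11×3.5²] = 491.3 in³.
Direct shear f_v = P/L_w = 37.7 / 22 = 1.714 kip/in (vertical).
Torsion M = P·e = 37.7 × 10.5 = 395.85 kip·in.
Critical point at (x, y) = (3.5, 5.5) from centroid. f_tx = M·y/J = 4.431 kip/in; f_ty = M·x/J = 2.82 kip/in.
Resultant f_max = √[f_tx² + (f_v + f_ty)²] = √[4.431² + (1.714 + 2.82)²] = 6.339 kip/in.
Capacity per unit length: r_n/Ω = (1/2.0) × 0.6 × 70 × (0.707 × 0.375) = 5.568 kip/in.
6.339 > 5.568 → NOT adequate.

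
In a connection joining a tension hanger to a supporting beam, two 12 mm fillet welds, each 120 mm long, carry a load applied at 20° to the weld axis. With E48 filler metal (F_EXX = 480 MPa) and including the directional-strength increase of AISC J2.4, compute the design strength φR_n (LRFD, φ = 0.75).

t_e = 0.707 × 12 = 8.484 mm; A_we = 8.484 × 240 = 2036 mm².
Directional factor: 1.0 + 0.5 sin^1.5(20°) = 1.1.
F_nw = 0.6 × 480 × 1.1 = 316.8 MPa.
φR_n = 0.75 × 316.8 × 2036 × 10⁻³ = 483.8 kN.

φR_n ≈ 484 kN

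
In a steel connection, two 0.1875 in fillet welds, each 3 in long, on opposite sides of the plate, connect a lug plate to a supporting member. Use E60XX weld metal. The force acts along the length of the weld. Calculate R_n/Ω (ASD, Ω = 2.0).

R_n/Ω ≈ 14.3 kips

E60XX → F_EXX = 60 ksi.
Effective throat t_e = 0.707 × 0.1875 = 0.1326 in.
Total length L = 6 in; A_we = 0.1326 × 6 = 0.7954 in².
F_nw = 0.6 F_EXX = 0.6 × 60 = 36 ksi.
R_n = 36 × 0.7954 = 28.63 kips; R_n/Ω = 28.63/2.0 = 14.32 kips.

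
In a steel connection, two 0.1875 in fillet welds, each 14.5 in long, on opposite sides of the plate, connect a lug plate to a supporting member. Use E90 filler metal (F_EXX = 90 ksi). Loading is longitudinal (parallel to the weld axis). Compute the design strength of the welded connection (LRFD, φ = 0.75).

Effective throat t_e = 0.707 × 0.1875 = 0.1326 in.
Total length L = 29 in; A_we = 0.1326 × 29 = 3.844 in².
F_nw = 0.6 F_EXX = 0.6 × 90 = 54 ksi.
φR_n = 0.75 × 54 × 3.844 = 155.7 kips.

φR_n ≈ 156 kips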